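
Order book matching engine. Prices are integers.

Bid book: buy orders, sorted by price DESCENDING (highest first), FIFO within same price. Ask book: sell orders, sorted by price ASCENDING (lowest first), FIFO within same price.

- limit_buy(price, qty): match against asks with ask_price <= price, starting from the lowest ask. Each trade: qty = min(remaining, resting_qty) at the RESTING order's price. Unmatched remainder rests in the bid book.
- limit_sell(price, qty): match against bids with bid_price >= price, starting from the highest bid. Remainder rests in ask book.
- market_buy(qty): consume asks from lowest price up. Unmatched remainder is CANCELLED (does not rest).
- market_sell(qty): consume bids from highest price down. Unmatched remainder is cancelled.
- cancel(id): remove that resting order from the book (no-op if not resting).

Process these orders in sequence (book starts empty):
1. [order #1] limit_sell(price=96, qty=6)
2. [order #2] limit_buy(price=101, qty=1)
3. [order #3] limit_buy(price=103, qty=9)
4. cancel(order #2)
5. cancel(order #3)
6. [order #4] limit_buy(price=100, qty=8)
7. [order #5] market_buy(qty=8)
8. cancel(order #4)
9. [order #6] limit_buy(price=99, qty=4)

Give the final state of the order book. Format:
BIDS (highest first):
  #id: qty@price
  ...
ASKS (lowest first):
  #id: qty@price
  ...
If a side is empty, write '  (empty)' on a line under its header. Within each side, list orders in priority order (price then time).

After op 1 [order #1] limit_sell(price=96, qty=6): fills=none; bids=[-] asks=[#1:6@96]
After op 2 [order #2] limit_buy(price=101, qty=1): fills=#2x#1:1@96; bids=[-] asks=[#1:5@96]
After op 3 [order #3] limit_buy(price=103, qty=9): fills=#3x#1:5@96; bids=[#3:4@103] asks=[-]
After op 4 cancel(order #2): fills=none; bids=[#3:4@103] asks=[-]
After op 5 cancel(order #3): fills=none; bids=[-] asks=[-]
After op 6 [order #4] limit_buy(price=100, qty=8): fills=none; bids=[#4:8@100] asks=[-]
After op 7 [order #5] market_buy(qty=8): fills=none; bids=[#4:8@100] asks=[-]
After op 8 cancel(order #4): fills=none; bids=[-] asks=[-]
After op 9 [order #6] limit_buy(price=99, qty=4): fills=none; bids=[#6:4@99] asks=[-]

Answer: BIDS (highest first):
  #6: 4@99
ASKS (lowest first):
  (empty)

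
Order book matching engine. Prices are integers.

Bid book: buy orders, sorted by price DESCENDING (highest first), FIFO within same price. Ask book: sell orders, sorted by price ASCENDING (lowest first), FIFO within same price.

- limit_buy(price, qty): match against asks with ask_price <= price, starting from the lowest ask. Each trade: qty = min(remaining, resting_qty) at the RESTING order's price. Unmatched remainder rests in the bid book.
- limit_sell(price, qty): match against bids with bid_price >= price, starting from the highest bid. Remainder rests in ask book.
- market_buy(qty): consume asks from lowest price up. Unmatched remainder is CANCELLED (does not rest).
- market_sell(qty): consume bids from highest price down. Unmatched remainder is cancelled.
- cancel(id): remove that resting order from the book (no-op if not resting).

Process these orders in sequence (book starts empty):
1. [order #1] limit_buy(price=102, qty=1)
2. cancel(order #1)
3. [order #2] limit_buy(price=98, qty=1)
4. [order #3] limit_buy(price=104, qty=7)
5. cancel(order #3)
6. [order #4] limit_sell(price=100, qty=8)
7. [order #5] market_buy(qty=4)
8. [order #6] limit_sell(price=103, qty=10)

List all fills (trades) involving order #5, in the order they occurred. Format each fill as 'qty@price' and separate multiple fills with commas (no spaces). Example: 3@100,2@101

After op 1 [order #1] limit_buy(price=102, qty=1): fills=none; bids=[#1:1@102] asks=[-]
After op 2 cancel(order #1): fills=none; bids=[-] asks=[-]
After op 3 [order #2] limit_buy(price=98, qty=1): fills=none; bids=[#2:1@98] asks=[-]
After op 4 [order #3] limit_buy(price=104, qty=7): fills=none; bids=[#3:7@104 #2:1@98] asks=[-]
After op 5 cancel(order #3): fills=none; bids=[#2:1@98] asks=[-]
After op 6 [order #4] limit_sell(price=100, qty=8): fills=none; bids=[#2:1@98] asks=[#4:8@100]
After op 7 [order #5] market_buy(qty=4): fills=#5x#4:4@100; bids=[#2:1@98] asks=[#4:4@100]
After op 8 [order #6] limit_sell(price=103, qty=10): fills=none; bids=[#2:1@98] asks=[#4:4@100 #6:10@103]

Answer: 4@100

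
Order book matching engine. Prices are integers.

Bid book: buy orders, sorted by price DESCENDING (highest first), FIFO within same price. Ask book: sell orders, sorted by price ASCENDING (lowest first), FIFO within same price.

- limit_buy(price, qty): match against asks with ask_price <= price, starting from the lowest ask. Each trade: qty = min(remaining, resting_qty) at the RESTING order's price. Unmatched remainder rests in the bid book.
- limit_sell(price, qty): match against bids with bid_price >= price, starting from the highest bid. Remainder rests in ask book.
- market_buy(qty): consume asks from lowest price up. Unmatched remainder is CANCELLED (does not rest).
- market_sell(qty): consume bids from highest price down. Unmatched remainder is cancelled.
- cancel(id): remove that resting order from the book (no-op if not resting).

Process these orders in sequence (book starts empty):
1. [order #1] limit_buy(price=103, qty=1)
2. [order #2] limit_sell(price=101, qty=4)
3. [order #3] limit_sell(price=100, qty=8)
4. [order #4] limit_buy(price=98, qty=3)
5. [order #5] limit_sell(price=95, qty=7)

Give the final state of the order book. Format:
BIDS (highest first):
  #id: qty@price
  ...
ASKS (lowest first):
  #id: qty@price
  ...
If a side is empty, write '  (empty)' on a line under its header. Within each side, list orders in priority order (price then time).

After op 1 [order #1] limit_buy(price=103, qty=1): fills=none; bids=[#1:1@103] asks=[-]
After op 2 [order #2] limit_sell(price=101, qty=4): fills=#1x#2:1@103; bids=[-] asks=[#2:3@101]
After op 3 [order #3] limit_sell(price=100, qty=8): fills=none; bids=[-] asks=[#3:8@100 #2:3@101]
After op 4 [order #4] limit_buy(price=98, qty=3): fills=none; bids=[#4:3@98] asks=[#3:8@100 #2:3@101]
After op 5 [order #5] limit_sell(price=95, qty=7): fills=#4x#5:3@98; bids=[-] asks=[#5:4@95 #3:8@100 #2:3@101]

Answer: BIDS (highest first):
  (empty)
ASKS (lowest first):
  #5: 4@95
  #3: 8@100
  #2: 3@101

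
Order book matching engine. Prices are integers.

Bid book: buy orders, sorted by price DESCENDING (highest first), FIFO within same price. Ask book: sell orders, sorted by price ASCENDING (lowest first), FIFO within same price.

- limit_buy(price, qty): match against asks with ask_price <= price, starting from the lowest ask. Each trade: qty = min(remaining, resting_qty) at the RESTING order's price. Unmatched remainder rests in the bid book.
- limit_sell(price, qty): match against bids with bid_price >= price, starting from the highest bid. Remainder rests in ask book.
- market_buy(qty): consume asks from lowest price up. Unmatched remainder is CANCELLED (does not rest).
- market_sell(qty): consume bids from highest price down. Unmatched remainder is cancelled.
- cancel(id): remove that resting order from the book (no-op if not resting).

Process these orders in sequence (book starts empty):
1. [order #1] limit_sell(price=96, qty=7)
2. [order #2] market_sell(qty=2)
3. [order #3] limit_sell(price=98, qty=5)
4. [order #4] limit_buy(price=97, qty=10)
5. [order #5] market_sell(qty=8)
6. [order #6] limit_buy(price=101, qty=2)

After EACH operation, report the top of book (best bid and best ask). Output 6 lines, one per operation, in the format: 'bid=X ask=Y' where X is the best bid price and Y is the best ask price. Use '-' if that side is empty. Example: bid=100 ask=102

Answer: bid=- ask=96
bid=- ask=96
bid=- ask=96
bid=97 ask=98
bid=- ask=98
bid=- ask=98

Derivation:
After op 1 [order #1] limit_sell(price=96, qty=7): fills=none; bids=[-] asks=[#1:7@96]
After op 2 [order #2] market_sell(qty=2): fills=none; bids=[-] asks=[#1:7@96]
After op 3 [order #3] limit_sell(price=98, qty=5): fills=none; bids=[-] asks=[#1:7@96 #3:5@98]
After op 4 [order #4] limit_buy(price=97, qty=10): fills=#4x#1:7@96; bids=[#4:3@97] asks=[#3:5@98]
After op 5 [order #5] market_sell(qty=8): fills=#4x#5:3@97; bids=[-] asks=[#3:5@98]
After op 6 [order #6] limit_buy(price=101, qty=2): fills=#6x#3:2@98; bids=[-] asks=[#3:3@98]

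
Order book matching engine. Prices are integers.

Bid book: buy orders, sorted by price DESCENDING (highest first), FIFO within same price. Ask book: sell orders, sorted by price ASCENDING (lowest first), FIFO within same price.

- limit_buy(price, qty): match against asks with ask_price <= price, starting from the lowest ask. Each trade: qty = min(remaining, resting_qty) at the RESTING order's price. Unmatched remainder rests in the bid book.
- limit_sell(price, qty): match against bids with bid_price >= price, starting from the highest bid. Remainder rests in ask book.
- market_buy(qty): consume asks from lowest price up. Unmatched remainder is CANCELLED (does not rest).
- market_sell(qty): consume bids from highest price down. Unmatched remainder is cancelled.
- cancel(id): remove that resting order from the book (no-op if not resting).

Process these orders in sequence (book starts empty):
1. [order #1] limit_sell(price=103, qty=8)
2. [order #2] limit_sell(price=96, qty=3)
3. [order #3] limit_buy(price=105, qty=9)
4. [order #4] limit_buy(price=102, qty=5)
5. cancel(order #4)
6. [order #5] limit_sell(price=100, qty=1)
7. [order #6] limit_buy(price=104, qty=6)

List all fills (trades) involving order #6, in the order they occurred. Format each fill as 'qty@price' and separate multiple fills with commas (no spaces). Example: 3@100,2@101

Answer: 1@100,2@103

Derivation:
After op 1 [order #1] limit_sell(price=103, qty=8): fills=none; bids=[-] asks=[#1:8@103]
After op 2 [order #2] limit_sell(price=96, qty=3): fills=none; bids=[-] asks=[#2:3@96 #1:8@103]
After op 3 [order #3] limit_buy(price=105, qty=9): fills=#3x#2:3@96 #3x#1:6@103; bids=[-] asks=[#1:2@103]
After op 4 [order #4] limit_buy(price=102, qty=5): fills=none; bids=[#4:5@102] asks=[#1:2@103]
After op 5 cancel(order #4): fills=none; bids=[-] asks=[#1:2@103]
After op 6 [order #5] limit_sell(price=100, qty=1): fills=none; bids=[-] asks=[#5:1@100 #1:2@103]
After op 7 [order #6] limit_buy(price=104, qty=6): fills=#6x#5:1@100 #6x#1:2@103; bids=[#6:3@104] asks=[-]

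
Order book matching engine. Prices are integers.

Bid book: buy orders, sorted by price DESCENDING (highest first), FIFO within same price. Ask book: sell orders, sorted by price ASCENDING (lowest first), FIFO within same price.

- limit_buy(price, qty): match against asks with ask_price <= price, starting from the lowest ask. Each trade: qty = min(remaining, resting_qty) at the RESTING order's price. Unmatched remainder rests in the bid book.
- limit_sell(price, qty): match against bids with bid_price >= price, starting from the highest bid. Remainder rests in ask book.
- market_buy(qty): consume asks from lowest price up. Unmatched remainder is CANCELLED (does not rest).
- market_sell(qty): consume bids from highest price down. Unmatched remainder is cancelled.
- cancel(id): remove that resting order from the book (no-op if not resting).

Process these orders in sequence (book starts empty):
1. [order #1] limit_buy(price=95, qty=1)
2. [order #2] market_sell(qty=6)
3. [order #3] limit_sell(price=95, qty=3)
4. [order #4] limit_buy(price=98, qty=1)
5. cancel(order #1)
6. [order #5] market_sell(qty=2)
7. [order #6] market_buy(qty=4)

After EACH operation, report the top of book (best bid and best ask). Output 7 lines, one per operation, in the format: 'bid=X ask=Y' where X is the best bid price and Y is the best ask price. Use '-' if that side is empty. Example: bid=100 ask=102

Answer: bid=95 ask=-
bid=- ask=-
bid=- ask=95
bid=- ask=95
bid=- ask=95
bid=- ask=95
bid=- ask=-

Derivation:
After op 1 [order #1] limit_buy(price=95, qty=1): fills=none; bids=[#1:1@95] asks=[-]
After op 2 [order #2] market_sell(qty=6): fills=#1x#2:1@95; bids=[-] asks=[-]
After op 3 [order #3] limit_sell(price=95, qty=3): fills=none; bids=[-] asks=[#3:3@95]
After op 4 [order #4] limit_buy(price=98, qty=1): fills=#4x#3:1@95; bids=[-] asks=[#3:2@95]
After op 5 cancel(order #1): fills=none; bids=[-] asks=[#3:2@95]
After op 6 [order #5] market_sell(qty=2): fills=none; bids=[-] asks=[#3:2@95]
After op 7 [order #6] market_buy(qty=4): fills=#6x#3:2@95; bids=[-] asks=[-]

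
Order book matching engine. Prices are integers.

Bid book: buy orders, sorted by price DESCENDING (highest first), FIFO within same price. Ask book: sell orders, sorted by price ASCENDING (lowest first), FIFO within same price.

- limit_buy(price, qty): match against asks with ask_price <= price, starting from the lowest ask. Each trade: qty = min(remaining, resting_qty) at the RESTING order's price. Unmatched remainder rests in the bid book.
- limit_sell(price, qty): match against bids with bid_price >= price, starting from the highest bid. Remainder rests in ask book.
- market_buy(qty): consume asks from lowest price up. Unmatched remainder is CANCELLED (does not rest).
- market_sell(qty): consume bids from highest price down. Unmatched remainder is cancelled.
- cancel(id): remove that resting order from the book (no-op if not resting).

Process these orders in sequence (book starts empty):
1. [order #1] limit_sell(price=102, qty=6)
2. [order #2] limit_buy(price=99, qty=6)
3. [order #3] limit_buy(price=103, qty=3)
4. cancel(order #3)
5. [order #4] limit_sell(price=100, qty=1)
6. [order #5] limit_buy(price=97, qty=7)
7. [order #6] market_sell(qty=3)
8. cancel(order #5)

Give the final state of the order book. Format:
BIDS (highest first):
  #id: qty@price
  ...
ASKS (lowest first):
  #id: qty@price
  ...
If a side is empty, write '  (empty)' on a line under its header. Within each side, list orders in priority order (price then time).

After op 1 [order #1] limit_sell(price=102, qty=6): fills=none; bids=[-] asks=[#1:6@102]
After op 2 [order #2] limit_buy(price=99, qty=6): fills=none; bids=[#2:6@99] asks=[#1:6@102]
After op 3 [order #3] limit_buy(price=103, qty=3): fills=#3x#1:3@102; bids=[#2:6@99] asks=[#1:3@102]
After op 4 cancel(order #3): fills=none; bids=[#2:6@99] asks=[#1:3@102]
After op 5 [order #4] limit_sell(price=100, qty=1): fills=none; bids=[#2:6@99] asks=[#4:1@100 #1:3@102]
After op 6 [order #5] limit_buy(price=97, qty=7): fills=none; bids=[#2:6@99 #5:7@97] asks=[#4:1@100 #1:3@102]
After op 7 [order #6] market_sell(qty=3): fills=#2x#6:3@99; bids=[#2:3@99 #5:7@97] asks=[#4:1@100 #1:3@102]
After op 8 cancel(order #5): fills=none; bids=[#2:3@99] asks=[#4:1@100 #1:3@102]

Answer: BIDS (highest first):
  #2: 3@99
ASKS (lowest first):
  #4: 1@100
  #1: 3@102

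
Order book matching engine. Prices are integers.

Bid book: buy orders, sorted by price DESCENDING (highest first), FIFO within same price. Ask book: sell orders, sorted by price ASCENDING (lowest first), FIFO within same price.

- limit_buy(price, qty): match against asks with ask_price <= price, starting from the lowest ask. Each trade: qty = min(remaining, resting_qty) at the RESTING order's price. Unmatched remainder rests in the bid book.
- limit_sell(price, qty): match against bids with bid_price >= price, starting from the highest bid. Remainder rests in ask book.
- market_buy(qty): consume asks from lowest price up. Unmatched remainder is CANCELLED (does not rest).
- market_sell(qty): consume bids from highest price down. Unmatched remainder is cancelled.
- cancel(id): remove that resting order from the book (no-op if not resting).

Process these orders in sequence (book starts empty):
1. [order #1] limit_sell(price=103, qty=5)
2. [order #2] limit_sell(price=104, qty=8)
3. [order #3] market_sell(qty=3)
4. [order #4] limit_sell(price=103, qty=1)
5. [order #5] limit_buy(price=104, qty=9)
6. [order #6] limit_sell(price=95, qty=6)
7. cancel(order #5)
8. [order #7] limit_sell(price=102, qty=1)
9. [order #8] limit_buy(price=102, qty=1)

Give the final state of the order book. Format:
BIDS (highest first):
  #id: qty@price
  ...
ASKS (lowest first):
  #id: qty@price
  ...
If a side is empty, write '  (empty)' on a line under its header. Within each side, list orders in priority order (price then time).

After op 1 [order #1] limit_sell(price=103, qty=5): fills=none; bids=[-] asks=[#1:5@103]
After op 2 [order #2] limit_sell(price=104, qty=8): fills=none; bids=[-] asks=[#1:5@103 #2:8@104]
After op 3 [order #3] market_sell(qty=3): fills=none; bids=[-] asks=[#1:5@103 #2:8@104]
After op 4 [order #4] limit_sell(price=103, qty=1): fills=none; bids=[-] asks=[#1:5@103 #4:1@103 #2:8@104]
After op 5 [order #5] limit_buy(price=104, qty=9): fills=#5x#1:5@103 #5x#4:1@103 #5x#2:3@104; bids=[-] asks=[#2:5@104]
After op 6 [order #6] limit_sell(price=95, qty=6): fills=none; bids=[-] asks=[#6:6@95 #2:5@104]
After op 7 cancel(order #5): fills=none; bids=[-] asks=[#6:6@95 #2:5@104]
After op 8 [order #7] limit_sell(price=102, qty=1): fills=none; bids=[-] asks=[#6:6@95 #7:1@102 #2:5@104]
After op 9 [order #8] limit_buy(price=102, qty=1): fills=#8x#6:1@95; bids=[-] asks=[#6:5@95 #7:1@102 #2:5@104]

Answer: BIDS (highest first):
  (empty)
ASKS (lowest first):
  #6: 5@95
  #7: 1@102
  #2: 5@104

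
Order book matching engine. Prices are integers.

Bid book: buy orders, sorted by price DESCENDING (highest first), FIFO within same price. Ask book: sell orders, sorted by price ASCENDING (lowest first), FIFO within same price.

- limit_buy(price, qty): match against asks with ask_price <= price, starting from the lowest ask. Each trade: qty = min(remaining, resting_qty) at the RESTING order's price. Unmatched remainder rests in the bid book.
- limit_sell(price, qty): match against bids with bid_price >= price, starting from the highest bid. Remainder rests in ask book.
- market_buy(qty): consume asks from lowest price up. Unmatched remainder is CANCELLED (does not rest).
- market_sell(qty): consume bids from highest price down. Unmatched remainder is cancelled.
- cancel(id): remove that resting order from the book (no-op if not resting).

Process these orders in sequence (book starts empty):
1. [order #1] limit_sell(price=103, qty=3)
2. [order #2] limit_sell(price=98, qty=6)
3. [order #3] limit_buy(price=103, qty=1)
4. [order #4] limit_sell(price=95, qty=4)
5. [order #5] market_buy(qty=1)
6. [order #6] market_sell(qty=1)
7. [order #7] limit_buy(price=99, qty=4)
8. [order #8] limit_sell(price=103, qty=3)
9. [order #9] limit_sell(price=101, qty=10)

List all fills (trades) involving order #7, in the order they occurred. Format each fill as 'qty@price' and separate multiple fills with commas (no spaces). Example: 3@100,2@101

After op 1 [order #1] limit_sell(price=103, qty=3): fills=none; bids=[-] asks=[#1:3@103]
After op 2 [order #2] limit_sell(price=98, qty=6): fills=none; bids=[-] asks=[#2:6@98 #1:3@103]
After op 3 [order #3] limit_buy(price=103, qty=1): fills=#3x#2:1@98; bids=[-] asks=[#2:5@98 #1:3@103]
After op 4 [order #4] limit_sell(price=95, qty=4): fills=none; bids=[-] asks=[#4:4@95 #2:5@98 #1:3@103]
After op 5 [order #5] market_buy(qty=1): fills=#5x#4:1@95; bids=[-] asks=[#4:3@95 #2:5@98 #1:3@103]
After op 6 [order #6] market_sell(qty=1): fills=none; bids=[-] asks=[#4:3@95 #2:5@98 #1:3@103]
After op 7 [order #7] limit_buy(price=99, qty=4): fills=#7x#4:3@95 #7x#2:1@98; bids=[-] asks=[#2:4@98 #1:3@103]
After op 8 [order #8] limit_sell(price=103, qty=3): fills=none; bids=[-] asks=[#2:4@98 #1:3@103 #8:3@103]
After op 9 [order #9] limit_sell(price=101, qty=10): fills=none; bids=[-] asks=[#2:4@98 #9:10@101 #1:3@103 #8:3@103]

Answer: 3@95,1@98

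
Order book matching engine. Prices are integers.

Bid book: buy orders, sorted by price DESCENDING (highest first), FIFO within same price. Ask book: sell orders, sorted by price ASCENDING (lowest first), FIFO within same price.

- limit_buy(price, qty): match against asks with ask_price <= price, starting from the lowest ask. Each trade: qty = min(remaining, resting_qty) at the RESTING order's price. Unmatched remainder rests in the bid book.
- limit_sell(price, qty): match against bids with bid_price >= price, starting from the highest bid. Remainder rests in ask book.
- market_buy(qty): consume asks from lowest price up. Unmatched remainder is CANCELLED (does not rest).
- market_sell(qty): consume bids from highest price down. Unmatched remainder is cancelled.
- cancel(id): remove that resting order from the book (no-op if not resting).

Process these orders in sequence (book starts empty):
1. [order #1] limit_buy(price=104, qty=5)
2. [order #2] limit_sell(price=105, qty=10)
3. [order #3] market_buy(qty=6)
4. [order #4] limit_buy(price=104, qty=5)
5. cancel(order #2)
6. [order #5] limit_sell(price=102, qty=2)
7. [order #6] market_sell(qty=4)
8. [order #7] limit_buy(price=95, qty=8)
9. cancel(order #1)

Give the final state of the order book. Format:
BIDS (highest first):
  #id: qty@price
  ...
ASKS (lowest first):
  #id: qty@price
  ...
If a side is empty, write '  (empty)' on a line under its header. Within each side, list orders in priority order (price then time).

After op 1 [order #1] limit_buy(price=104, qty=5): fills=none; bids=[#1:5@104] asks=[-]
After op 2 [order #2] limit_sell(price=105, qty=10): fills=none; bids=[#1:5@104] asks=[#2:10@105]
After op 3 [order #3] market_buy(qty=6): fills=#3x#2:6@105; bids=[#1:5@104] asks=[#2:4@105]
After op 4 [order #4] limit_buy(price=104, qty=5): fills=none; bids=[#1:5@104 #4:5@104] asks=[#2:4@105]
After op 5 cancel(order #2): fills=none; bids=[#1:5@104 #4:5@104] asks=[-]
After op 6 [order #5] limit_sell(price=102, qty=2): fills=#1x#5:2@104; bids=[#1:3@104 #4:5@104] asks=[-]
After op 7 [order #6] market_sell(qty=4): fills=#1x#6:3@104 #4x#6:1@104; bids=[#4:4@104] asks=[-]
After op 8 [order #7] limit_buy(price=95, qty=8): fills=none; bids=[#4:4@104 #7:8@95] asks=[-]
After op 9 cancel(order #1): fills=none; bids=[#4:4@104 #7:8@95] asks=[-]

Answer: BIDS (highest first):
  #4: 4@104
  #7: 8@95
ASKS (lowest first):
  (empty)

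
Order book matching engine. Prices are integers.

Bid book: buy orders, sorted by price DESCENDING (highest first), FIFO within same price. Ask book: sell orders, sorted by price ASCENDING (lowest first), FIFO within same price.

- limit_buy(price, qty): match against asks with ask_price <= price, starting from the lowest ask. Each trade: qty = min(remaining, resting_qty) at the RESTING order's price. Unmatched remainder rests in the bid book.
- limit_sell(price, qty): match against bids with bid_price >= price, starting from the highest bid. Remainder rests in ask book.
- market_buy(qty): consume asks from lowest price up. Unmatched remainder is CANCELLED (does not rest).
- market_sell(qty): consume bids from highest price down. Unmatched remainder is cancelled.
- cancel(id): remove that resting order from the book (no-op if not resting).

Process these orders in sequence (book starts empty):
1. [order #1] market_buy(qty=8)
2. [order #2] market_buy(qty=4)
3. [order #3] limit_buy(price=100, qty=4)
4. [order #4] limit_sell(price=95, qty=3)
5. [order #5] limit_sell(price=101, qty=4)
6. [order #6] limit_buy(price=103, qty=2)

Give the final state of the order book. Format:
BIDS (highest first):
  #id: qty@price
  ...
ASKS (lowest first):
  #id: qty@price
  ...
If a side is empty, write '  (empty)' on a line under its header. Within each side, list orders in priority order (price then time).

Answer: BIDS (highest first):
  #3: 1@100
ASKS (lowest first):
  #5: 2@101

Derivation:
After op 1 [order #1] market_buy(qty=8): fills=none; bids=[-] asks=[-]
After op 2 [order #2] market_buy(qty=4): fills=none; bids=[-] asks=[-]
After op 3 [order #3] limit_buy(price=100, qty=4): fills=none; bids=[#3:4@100] asks=[-]
After op 4 [order #4] limit_sell(price=95, qty=3): fills=#3x#4:3@100; bids=[#3:1@100] asks=[-]
After op 5 [order #5] limit_sell(price=101, qty=4): fills=none; bids=[#3:1@100] asks=[#5:4@101]
After op 6 [order #6] limit_buy(price=103, qty=2): fills=#6x#5:2@101; bids=[#3:1@100] asks=[#5:2@101]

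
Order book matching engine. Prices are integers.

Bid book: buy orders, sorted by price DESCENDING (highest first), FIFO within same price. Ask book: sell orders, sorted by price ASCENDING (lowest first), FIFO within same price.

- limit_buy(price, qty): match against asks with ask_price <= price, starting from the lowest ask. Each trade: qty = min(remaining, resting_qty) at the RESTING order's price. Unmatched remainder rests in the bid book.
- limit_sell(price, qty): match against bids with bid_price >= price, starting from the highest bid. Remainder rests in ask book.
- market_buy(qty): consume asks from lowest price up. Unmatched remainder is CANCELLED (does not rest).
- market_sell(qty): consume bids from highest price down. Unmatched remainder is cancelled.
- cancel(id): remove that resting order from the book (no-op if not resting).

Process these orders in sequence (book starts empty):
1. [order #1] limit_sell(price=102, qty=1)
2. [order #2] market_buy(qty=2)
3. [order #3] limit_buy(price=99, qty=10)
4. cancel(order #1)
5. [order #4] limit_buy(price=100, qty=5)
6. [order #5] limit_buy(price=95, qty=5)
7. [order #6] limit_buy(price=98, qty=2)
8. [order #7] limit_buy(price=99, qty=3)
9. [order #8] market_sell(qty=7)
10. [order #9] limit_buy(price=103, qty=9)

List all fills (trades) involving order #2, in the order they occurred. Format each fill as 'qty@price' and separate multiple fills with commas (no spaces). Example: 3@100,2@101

Answer: 1@102

Derivation:
After op 1 [order #1] limit_sell(price=102, qty=1): fills=none; bids=[-] asks=[#1:1@102]
After op 2 [order #2] market_buy(qty=2): fills=#2x#1:1@102; bids=[-] asks=[-]
After op 3 [order #3] limit_buy(price=99, qty=10): fills=none; bids=[#3:10@99] asks=[-]
After op 4 cancel(order #1): fills=none; bids=[#3:10@99] asks=[-]
After op 5 [order #4] limit_buy(price=100, qty=5): fills=none; bids=[#4:5@100 #3:10@99] asks=[-]
After op 6 [order #5] limit_buy(price=95, qty=5): fills=none; bids=[#4:5@100 #3:10@99 #5:5@95] asks=[-]
After op 7 [order #6] limit_buy(price=98, qty=2): fills=none; bids=[#4:5@100 #3:10@99 #6:2@98 #5:5@95] asks=[-]
After op 8 [order #7] limit_buy(price=99, qty=3): fills=none; bids=[#4:5@100 #3:10@99 #7:3@99 #6:2@98 #5:5@95] asks=[-]
After op 9 [order #8] market_sell(qty=7): fills=#4x#8:5@100 #3x#8:2@99; bids=[#3:8@99 #7:3@99 #6:2@98 #5:5@95] asks=[-]
After op 10 [order #9] limit_buy(price=103, qty=9): fills=none; bids=[#9:9@103 #3:8@99 #7:3@99 #6:2@98 #5:5@95] asks=[-]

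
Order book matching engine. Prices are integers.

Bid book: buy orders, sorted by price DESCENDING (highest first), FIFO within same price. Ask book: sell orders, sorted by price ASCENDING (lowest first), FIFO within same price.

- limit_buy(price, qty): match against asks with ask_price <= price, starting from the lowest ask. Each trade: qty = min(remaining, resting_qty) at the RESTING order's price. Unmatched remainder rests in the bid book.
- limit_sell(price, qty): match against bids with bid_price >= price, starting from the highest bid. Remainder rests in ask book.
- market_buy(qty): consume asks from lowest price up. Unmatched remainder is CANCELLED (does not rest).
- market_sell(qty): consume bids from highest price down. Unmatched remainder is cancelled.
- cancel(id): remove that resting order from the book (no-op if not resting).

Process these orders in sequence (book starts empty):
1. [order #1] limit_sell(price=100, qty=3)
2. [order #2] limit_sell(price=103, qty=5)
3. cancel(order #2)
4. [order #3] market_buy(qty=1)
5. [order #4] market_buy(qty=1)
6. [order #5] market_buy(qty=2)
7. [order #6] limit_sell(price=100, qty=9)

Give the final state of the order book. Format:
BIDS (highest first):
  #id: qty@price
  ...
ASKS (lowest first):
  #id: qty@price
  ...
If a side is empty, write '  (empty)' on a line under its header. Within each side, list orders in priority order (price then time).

Answer: BIDS (highest first):
  (empty)
ASKS (lowest first):
  #6: 9@100

Derivation:
After op 1 [order #1] limit_sell(price=100, qty=3): fills=none; bids=[-] asks=[#1:3@100]
After op 2 [order #2] limit_sell(price=103, qty=5): fills=none; bids=[-] asks=[#1:3@100 #2:5@103]
After op 3 cancel(order #2): fills=none; bids=[-] asks=[#1:3@100]
After op 4 [order #3] market_buy(qty=1): fills=#3x#1:1@100; bids=[-] asks=[#1:2@100]
After op 5 [order #4] market_buy(qty=1): fills=#4x#1:1@100; bids=[-] asks=[#1:1@100]
After op 6 [order #5] market_buy(qty=2): fills=#5x#1:1@100; bids=[-] asks=[-]
After op 7 [order #6] limit_sell(price=100, qty=9): fills=none; bids=[-] asks=[#6:9@100]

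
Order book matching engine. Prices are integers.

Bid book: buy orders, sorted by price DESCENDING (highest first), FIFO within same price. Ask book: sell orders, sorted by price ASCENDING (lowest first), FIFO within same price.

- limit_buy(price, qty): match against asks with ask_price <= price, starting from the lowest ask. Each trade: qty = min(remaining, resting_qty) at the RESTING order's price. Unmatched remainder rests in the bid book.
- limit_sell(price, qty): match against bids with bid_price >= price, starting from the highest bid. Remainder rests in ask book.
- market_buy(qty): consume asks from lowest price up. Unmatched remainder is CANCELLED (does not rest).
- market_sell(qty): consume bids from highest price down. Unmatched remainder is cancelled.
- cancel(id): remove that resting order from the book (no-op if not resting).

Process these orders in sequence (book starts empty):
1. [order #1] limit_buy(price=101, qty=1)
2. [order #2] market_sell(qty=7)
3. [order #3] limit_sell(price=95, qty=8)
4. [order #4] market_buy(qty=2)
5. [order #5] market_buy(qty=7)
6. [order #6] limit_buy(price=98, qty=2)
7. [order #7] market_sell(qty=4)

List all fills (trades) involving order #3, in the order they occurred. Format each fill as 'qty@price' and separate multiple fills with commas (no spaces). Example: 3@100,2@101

Answer: 2@95,6@95

Derivation:
After op 1 [order #1] limit_buy(price=101, qty=1): fills=none; bids=[#1:1@101] asks=[-]
After op 2 [order #2] market_sell(qty=7): fills=#1x#2:1@101; bids=[-] asks=[-]
After op 3 [order #3] limit_sell(price=95, qty=8): fills=none; bids=[-] asks=[#3:8@95]
After op 4 [order #4] market_buy(qty=2): fills=#4x#3:2@95; bids=[-] asks=[#3:6@95]
After op 5 [order #5] market_buy(qty=7): fills=#5x#3:6@95; bids=[-] asks=[-]
After op 6 [order #6] limit_buy(price=98, qty=2): fills=none; bids=[#6:2@98] asks=[-]
After op 7 [order #7] market_sell(qty=4): fills=#6x#7:2@98; bids=[-] asks=[-]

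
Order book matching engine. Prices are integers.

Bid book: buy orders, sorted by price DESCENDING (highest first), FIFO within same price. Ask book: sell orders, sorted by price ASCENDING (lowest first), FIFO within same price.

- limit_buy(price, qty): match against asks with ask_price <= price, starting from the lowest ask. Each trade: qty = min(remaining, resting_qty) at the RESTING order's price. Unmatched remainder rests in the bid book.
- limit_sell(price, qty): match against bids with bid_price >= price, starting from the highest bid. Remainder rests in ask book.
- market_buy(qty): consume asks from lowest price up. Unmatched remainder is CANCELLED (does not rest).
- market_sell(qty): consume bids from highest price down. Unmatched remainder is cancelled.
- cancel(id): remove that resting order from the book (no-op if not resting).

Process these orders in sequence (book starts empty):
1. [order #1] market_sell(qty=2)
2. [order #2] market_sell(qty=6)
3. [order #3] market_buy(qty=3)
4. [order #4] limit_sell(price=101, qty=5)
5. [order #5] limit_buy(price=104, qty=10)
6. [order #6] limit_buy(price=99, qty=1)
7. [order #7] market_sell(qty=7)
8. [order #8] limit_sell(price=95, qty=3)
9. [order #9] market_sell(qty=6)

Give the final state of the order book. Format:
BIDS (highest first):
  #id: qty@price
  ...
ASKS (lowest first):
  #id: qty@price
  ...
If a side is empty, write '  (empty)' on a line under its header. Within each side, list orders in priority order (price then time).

After op 1 [order #1] market_sell(qty=2): fills=none; bids=[-] asks=[-]
After op 2 [order #2] market_sell(qty=6): fills=none; bids=[-] asks=[-]
After op 3 [order #3] market_buy(qty=3): fills=none; bids=[-] asks=[-]
After op 4 [order #4] limit_sell(price=101, qty=5): fills=none; bids=[-] asks=[#4:5@101]
After op 5 [order #5] limit_buy(price=104, qty=10): fills=#5x#4:5@101; bids=[#5:5@104] asks=[-]
After op 6 [order #6] limit_buy(price=99, qty=1): fills=none; bids=[#5:5@104 #6:1@99] asks=[-]
After op 7 [order #7] market_sell(qty=7): fills=#5x#7:5@104 #6x#7:1@99; bids=[-] asks=[-]
After op 8 [order #8] limit_sell(price=95, qty=3): fills=none; bids=[-] asks=[#8:3@95]
After op 9 [order #9] market_sell(qty=6): fills=none; bids=[-] asks=[#8:3@95]

Answer: BIDS (highest first):
  (empty)
ASKS (lowest first):
  #8: 3@95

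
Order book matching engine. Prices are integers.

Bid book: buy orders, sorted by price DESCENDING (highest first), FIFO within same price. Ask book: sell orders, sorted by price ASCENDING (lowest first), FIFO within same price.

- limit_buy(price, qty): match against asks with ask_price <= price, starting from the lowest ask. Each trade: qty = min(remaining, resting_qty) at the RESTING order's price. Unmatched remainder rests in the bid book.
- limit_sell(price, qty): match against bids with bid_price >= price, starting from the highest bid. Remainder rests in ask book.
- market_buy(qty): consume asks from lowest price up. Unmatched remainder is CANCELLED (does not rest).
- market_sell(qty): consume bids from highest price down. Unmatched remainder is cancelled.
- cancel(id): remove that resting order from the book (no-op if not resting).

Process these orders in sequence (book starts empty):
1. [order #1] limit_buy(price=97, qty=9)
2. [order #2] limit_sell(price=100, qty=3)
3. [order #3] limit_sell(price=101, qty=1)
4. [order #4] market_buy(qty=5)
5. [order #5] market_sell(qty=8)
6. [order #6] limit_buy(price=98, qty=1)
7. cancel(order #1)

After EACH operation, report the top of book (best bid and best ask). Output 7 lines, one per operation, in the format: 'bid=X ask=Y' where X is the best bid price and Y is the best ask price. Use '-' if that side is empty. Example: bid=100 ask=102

After op 1 [order #1] limit_buy(price=97, qty=9): fills=none; bids=[#1:9@97] asks=[-]
After op 2 [order #2] limit_sell(price=100, qty=3): fills=none; bids=[#1:9@97] asks=[#2:3@100]
After op 3 [order #3] limit_sell(price=101, qty=1): fills=none; bids=[#1:9@97] asks=[#2:3@100 #3:1@101]
After op 4 [order #4] market_buy(qty=5): fills=#4x#2:3@100 #4x#3:1@101; bids=[#1:9@97] asks=[-]
After op 5 [order #5] market_sell(qty=8): fills=#1x#5:8@97; bids=[#1:1@97] asks=[-]
After op 6 [order #6] limit_buy(price=98, qty=1): fills=none; bids=[#6:1@98 #1:1@97] asks=[-]
After op 7 cancel(order #1): fills=none; bids=[#6:1@98] asks=[-]

Answer: bid=97 ask=-
bid=97 ask=100
bid=97 ask=100
bid=97 ask=-
bid=97 ask=-
bid=98 ask=-
bid=98 ask=-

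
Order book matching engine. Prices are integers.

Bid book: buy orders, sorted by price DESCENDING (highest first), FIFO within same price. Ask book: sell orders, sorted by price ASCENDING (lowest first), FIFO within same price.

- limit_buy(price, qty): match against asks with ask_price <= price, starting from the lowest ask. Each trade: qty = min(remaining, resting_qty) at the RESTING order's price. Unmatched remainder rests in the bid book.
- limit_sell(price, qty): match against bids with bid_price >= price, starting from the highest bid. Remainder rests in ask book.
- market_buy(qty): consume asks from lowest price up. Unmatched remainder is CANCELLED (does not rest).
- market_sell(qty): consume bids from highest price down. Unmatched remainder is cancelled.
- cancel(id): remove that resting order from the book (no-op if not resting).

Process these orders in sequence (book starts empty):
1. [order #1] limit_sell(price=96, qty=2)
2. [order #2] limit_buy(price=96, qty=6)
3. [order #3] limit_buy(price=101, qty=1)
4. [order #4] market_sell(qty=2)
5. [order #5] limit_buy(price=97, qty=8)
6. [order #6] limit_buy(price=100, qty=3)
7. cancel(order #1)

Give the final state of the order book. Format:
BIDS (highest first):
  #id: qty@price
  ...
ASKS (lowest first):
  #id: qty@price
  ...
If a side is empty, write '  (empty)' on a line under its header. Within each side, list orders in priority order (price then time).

Answer: BIDS (highest first):
  #6: 3@100
  #5: 8@97
  #2: 3@96
ASKS (lowest first):
  (empty)

Derivation:
After op 1 [order #1] limit_sell(price=96, qty=2): fills=none; bids=[-] asks=[#1:2@96]
After op 2 [order #2] limit_buy(price=96, qty=6): fills=#2x#1:2@96; bids=[#2:4@96] asks=[-]
After op 3 [order #3] limit_buy(price=101, qty=1): fills=none; bids=[#3:1@101 #2:4@96] asks=[-]
After op 4 [order #4] market_sell(qty=2): fills=#3x#4:1@101 #2x#4:1@96; bids=[#2:3@96] asks=[-]
After op 5 [order #5] limit_buy(price=97, qty=8): fills=none; bids=[#5:8@97 #2:3@96] asks=[-]
After op 6 [order #6] limit_buy(price=100, qty=3): fills=none; bids=[#6:3@100 #5:8@97 #2:3@96] asks=[-]
After op 7 cancel(order #1): fills=none; bids=[#6:3@100 #5:8@97 #2:3@96] asks=[-]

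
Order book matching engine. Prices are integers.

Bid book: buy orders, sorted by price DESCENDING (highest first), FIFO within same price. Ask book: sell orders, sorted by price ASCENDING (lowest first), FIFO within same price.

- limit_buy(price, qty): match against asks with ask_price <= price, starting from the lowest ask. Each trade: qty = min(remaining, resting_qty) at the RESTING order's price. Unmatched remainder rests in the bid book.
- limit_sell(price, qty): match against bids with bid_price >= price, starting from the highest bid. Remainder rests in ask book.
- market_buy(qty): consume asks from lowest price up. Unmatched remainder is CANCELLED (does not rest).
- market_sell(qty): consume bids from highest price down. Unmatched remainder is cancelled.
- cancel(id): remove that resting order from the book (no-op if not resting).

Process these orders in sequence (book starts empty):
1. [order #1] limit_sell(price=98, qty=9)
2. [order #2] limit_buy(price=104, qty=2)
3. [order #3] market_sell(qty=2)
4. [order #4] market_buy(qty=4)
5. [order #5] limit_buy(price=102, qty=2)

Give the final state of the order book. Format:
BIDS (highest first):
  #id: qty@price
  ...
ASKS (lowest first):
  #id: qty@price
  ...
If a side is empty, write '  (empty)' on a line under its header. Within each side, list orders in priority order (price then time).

After op 1 [order #1] limit_sell(price=98, qty=9): fills=none; bids=[-] asks=[#1:9@98]
After op 2 [order #2] limit_buy(price=104, qty=2): fills=#2x#1:2@98; bids=[-] asks=[#1:7@98]
After op 3 [order #3] market_sell(qty=2): fills=none; bids=[-] asks=[#1:7@98]
After op 4 [order #4] market_buy(qty=4): fills=#4x#1:4@98; bids=[-] asks=[#1:3@98]
After op 5 [order #5] limit_buy(price=102, qty=2): fills=#5x#1:2@98; bids=[-] asks=[#1:1@98]

Answer: BIDS (highest first):
  (empty)
ASKS (lowest first):
  #1: 1@98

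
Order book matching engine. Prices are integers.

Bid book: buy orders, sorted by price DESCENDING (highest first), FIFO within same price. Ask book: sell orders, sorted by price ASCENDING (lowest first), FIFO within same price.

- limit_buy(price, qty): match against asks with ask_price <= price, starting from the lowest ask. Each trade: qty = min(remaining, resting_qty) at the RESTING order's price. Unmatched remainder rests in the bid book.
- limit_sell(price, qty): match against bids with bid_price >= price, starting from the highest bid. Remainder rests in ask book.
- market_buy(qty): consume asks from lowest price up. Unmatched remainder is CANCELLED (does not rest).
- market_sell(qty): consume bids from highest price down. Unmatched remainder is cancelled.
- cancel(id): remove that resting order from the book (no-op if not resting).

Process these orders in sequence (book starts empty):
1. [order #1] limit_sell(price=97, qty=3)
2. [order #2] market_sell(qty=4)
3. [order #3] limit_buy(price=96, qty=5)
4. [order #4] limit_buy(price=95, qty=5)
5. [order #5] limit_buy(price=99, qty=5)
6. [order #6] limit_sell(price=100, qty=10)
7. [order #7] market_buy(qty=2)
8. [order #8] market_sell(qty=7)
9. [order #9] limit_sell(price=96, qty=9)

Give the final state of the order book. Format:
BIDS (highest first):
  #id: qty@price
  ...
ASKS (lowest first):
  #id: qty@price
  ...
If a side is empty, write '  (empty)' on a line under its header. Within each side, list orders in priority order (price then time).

Answer: BIDS (highest first):
  #4: 5@95
ASKS (lowest first):
  #9: 9@96
  #6: 8@100

Derivation:
After op 1 [order #1] limit_sell(price=97, qty=3): fills=none; bids=[-] asks=[#1:3@97]
After op 2 [order #2] market_sell(qty=4): fills=none; bids=[-] asks=[#1:3@97]
After op 3 [order #3] limit_buy(price=96, qty=5): fills=none; bids=[#3:5@96] asks=[#1:3@97]
After op 4 [order #4] limit_buy(price=95, qty=5): fills=none; bids=[#3:5@96 #4:5@95] asks=[#1:3@97]
After op 5 [order #5] limit_buy(price=99, qty=5): fills=#5x#1:3@97; bids=[#5:2@99 #3:5@96 #4:5@95] asks=[-]
After op 6 [order #6] limit_sell(price=100, qty=10): fills=none; bids=[#5:2@99 #3:5@96 #4:5@95] asks=[#6:10@100]
After op 7 [order #7] market_buy(qty=2): fills=#7x#6:2@100; bids=[#5:2@99 #3:5@96 #4:5@95] asks=[#6:8@100]
After op 8 [order #8] market_sell(qty=7): fills=#5x#8:2@99 #3x#8:5@96; bids=[#4:5@95] asks=[#6:8@100]
After op 9 [order #9] limit_sell(price=96, qty=9): fills=none; bids=[#4:5@95] asks=[#9:9@96 #6:8@100]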